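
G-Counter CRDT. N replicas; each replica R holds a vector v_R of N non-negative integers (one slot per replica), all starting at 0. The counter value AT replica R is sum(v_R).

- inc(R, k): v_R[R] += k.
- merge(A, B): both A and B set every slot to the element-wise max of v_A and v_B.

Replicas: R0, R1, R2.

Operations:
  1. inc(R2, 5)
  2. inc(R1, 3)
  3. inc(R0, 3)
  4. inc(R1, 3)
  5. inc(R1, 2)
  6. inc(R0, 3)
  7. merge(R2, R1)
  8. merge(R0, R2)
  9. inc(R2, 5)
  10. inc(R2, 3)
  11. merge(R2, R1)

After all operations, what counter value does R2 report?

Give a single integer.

Op 1: inc R2 by 5 -> R2=(0,0,5) value=5
Op 2: inc R1 by 3 -> R1=(0,3,0) value=3
Op 3: inc R0 by 3 -> R0=(3,0,0) value=3
Op 4: inc R1 by 3 -> R1=(0,6,0) value=6
Op 5: inc R1 by 2 -> R1=(0,8,0) value=8
Op 6: inc R0 by 3 -> R0=(6,0,0) value=6
Op 7: merge R2<->R1 -> R2=(0,8,5) R1=(0,8,5)
Op 8: merge R0<->R2 -> R0=(6,8,5) R2=(6,8,5)
Op 9: inc R2 by 5 -> R2=(6,8,10) value=24
Op 10: inc R2 by 3 -> R2=(6,8,13) value=27
Op 11: merge R2<->R1 -> R2=(6,8,13) R1=(6,8,13)

Answer: 27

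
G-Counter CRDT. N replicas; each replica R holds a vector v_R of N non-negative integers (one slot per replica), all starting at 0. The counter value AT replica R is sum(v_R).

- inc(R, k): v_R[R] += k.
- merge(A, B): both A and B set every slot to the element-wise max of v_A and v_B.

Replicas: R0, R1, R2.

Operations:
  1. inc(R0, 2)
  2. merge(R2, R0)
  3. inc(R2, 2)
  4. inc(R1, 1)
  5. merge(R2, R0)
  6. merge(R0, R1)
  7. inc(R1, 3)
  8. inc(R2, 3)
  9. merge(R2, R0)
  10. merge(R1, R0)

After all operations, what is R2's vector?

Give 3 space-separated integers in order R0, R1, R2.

Op 1: inc R0 by 2 -> R0=(2,0,0) value=2
Op 2: merge R2<->R0 -> R2=(2,0,0) R0=(2,0,0)
Op 3: inc R2 by 2 -> R2=(2,0,2) value=4
Op 4: inc R1 by 1 -> R1=(0,1,0) value=1
Op 5: merge R2<->R0 -> R2=(2,0,2) R0=(2,0,2)
Op 6: merge R0<->R1 -> R0=(2,1,2) R1=(2,1,2)
Op 7: inc R1 by 3 -> R1=(2,4,2) value=8
Op 8: inc R2 by 3 -> R2=(2,0,5) value=7
Op 9: merge R2<->R0 -> R2=(2,1,5) R0=(2,1,5)
Op 10: merge R1<->R0 -> R1=(2,4,5) R0=(2,4,5)

Answer: 2 1 5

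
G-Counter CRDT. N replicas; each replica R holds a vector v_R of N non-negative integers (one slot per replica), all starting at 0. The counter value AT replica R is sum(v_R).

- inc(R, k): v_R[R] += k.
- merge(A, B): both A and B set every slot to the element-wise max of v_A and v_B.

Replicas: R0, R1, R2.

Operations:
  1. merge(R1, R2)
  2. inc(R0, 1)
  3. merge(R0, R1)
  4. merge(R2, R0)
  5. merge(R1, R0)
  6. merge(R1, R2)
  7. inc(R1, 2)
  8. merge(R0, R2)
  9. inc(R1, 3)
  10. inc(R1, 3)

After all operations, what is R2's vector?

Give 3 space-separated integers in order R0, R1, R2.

Answer: 1 0 0

Derivation:
Op 1: merge R1<->R2 -> R1=(0,0,0) R2=(0,0,0)
Op 2: inc R0 by 1 -> R0=(1,0,0) value=1
Op 3: merge R0<->R1 -> R0=(1,0,0) R1=(1,0,0)
Op 4: merge R2<->R0 -> R2=(1,0,0) R0=(1,0,0)
Op 5: merge R1<->R0 -> R1=(1,0,0) R0=(1,0,0)
Op 6: merge R1<->R2 -> R1=(1,0,0) R2=(1,0,0)
Op 7: inc R1 by 2 -> R1=(1,2,0) value=3
Op 8: merge R0<->R2 -> R0=(1,0,0) R2=(1,0,0)
Op 9: inc R1 by 3 -> R1=(1,5,0) value=6
Op 10: inc R1 by 3 -> R1=(1,8,0) value=9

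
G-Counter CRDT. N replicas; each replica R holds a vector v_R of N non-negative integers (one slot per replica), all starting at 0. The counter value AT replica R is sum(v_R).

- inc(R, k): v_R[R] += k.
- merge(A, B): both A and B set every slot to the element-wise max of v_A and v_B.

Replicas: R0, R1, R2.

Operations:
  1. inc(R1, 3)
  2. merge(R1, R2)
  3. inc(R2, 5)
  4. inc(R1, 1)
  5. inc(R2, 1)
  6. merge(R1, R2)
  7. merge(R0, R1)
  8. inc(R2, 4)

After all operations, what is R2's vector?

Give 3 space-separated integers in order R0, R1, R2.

Op 1: inc R1 by 3 -> R1=(0,3,0) value=3
Op 2: merge R1<->R2 -> R1=(0,3,0) R2=(0,3,0)
Op 3: inc R2 by 5 -> R2=(0,3,5) value=8
Op 4: inc R1 by 1 -> R1=(0,4,0) value=4
Op 5: inc R2 by 1 -> R2=(0,3,6) value=9
Op 6: merge R1<->R2 -> R1=(0,4,6) R2=(0,4,6)
Op 7: merge R0<->R1 -> R0=(0,4,6) R1=(0,4,6)
Op 8: inc R2 by 4 -> R2=(0,4,10) value=14

Answer: 0 4 10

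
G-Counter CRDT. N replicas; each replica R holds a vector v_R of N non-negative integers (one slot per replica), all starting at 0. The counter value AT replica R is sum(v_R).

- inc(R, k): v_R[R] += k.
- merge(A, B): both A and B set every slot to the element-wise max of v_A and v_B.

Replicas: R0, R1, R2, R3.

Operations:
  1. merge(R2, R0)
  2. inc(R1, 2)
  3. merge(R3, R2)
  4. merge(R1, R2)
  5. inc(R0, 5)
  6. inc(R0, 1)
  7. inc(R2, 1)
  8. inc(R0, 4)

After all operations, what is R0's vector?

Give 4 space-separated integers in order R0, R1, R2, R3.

Op 1: merge R2<->R0 -> R2=(0,0,0,0) R0=(0,0,0,0)
Op 2: inc R1 by 2 -> R1=(0,2,0,0) value=2
Op 3: merge R3<->R2 -> R3=(0,0,0,0) R2=(0,0,0,0)
Op 4: merge R1<->R2 -> R1=(0,2,0,0) R2=(0,2,0,0)
Op 5: inc R0 by 5 -> R0=(5,0,0,0) value=5
Op 6: inc R0 by 1 -> R0=(6,0,0,0) value=6
Op 7: inc R2 by 1 -> R2=(0,2,1,0) value=3
Op 8: inc R0 by 4 -> R0=(10,0,0,0) value=10

Answer: 10 0 0 0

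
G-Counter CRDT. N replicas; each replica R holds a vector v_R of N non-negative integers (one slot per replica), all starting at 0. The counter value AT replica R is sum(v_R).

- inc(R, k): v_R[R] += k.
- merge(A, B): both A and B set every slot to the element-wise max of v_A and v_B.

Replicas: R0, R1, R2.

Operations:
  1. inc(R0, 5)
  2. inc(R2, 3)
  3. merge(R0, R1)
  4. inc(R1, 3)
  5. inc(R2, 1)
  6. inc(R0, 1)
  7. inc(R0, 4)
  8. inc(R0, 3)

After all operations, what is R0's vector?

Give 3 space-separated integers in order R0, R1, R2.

Op 1: inc R0 by 5 -> R0=(5,0,0) value=5
Op 2: inc R2 by 3 -> R2=(0,0,3) value=3
Op 3: merge R0<->R1 -> R0=(5,0,0) R1=(5,0,0)
Op 4: inc R1 by 3 -> R1=(5,3,0) value=8
Op 5: inc R2 by 1 -> R2=(0,0,4) value=4
Op 6: inc R0 by 1 -> R0=(6,0,0) value=6
Op 7: inc R0 by 4 -> R0=(10,0,0) value=10
Op 8: inc R0 by 3 -> R0=(13,0,0) value=13

Answer: 13 0 0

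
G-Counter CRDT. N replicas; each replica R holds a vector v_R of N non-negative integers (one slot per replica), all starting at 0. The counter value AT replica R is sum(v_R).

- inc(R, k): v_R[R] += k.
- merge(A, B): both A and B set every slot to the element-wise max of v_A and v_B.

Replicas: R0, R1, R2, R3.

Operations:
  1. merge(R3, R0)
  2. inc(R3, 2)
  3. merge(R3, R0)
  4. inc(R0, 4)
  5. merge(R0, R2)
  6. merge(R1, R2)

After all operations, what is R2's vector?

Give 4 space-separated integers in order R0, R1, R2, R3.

Answer: 4 0 0 2

Derivation:
Op 1: merge R3<->R0 -> R3=(0,0,0,0) R0=(0,0,0,0)
Op 2: inc R3 by 2 -> R3=(0,0,0,2) value=2
Op 3: merge R3<->R0 -> R3=(0,0,0,2) R0=(0,0,0,2)
Op 4: inc R0 by 4 -> R0=(4,0,0,2) value=6
Op 5: merge R0<->R2 -> R0=(4,0,0,2) R2=(4,0,0,2)
Op 6: merge R1<->R2 -> R1=(4,0,0,2) R2=(4,0,0,2)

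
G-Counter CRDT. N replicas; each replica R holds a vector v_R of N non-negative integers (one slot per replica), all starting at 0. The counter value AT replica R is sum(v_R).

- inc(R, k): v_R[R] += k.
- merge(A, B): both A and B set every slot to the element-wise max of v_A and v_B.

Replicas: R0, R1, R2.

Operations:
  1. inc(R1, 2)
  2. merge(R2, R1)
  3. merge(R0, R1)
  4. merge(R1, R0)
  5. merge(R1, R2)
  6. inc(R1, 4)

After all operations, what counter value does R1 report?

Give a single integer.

Op 1: inc R1 by 2 -> R1=(0,2,0) value=2
Op 2: merge R2<->R1 -> R2=(0,2,0) R1=(0,2,0)
Op 3: merge R0<->R1 -> R0=(0,2,0) R1=(0,2,0)
Op 4: merge R1<->R0 -> R1=(0,2,0) R0=(0,2,0)
Op 5: merge R1<->R2 -> R1=(0,2,0) R2=(0,2,0)
Op 6: inc R1 by 4 -> R1=(0,6,0) value=6

Answer: 6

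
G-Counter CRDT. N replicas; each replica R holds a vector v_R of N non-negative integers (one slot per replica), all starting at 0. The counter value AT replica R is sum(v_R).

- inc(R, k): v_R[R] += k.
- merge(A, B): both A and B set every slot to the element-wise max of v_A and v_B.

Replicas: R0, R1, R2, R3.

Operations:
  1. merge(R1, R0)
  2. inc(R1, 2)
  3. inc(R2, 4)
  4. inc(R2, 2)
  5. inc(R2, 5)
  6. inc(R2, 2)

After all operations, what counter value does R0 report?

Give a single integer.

Op 1: merge R1<->R0 -> R1=(0,0,0,0) R0=(0,0,0,0)
Op 2: inc R1 by 2 -> R1=(0,2,0,0) value=2
Op 3: inc R2 by 4 -> R2=(0,0,4,0) value=4
Op 4: inc R2 by 2 -> R2=(0,0,6,0) value=6
Op 5: inc R2 by 5 -> R2=(0,0,11,0) value=11
Op 6: inc R2 by 2 -> R2=(0,0,13,0) value=13

Answer: 0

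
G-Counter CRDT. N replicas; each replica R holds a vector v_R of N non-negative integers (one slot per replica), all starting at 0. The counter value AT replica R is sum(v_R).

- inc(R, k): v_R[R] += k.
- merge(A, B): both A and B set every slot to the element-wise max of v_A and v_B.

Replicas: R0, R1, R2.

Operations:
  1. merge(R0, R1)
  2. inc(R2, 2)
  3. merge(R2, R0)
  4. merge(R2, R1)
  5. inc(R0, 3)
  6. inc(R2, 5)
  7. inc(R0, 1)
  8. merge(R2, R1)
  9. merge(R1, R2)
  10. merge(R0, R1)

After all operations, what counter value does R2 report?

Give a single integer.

Answer: 7

Derivation:
Op 1: merge R0<->R1 -> R0=(0,0,0) R1=(0,0,0)
Op 2: inc R2 by 2 -> R2=(0,0,2) value=2
Op 3: merge R2<->R0 -> R2=(0,0,2) R0=(0,0,2)
Op 4: merge R2<->R1 -> R2=(0,0,2) R1=(0,0,2)
Op 5: inc R0 by 3 -> R0=(3,0,2) value=5
Op 6: inc R2 by 5 -> R2=(0,0,7) value=7
Op 7: inc R0 by 1 -> R0=(4,0,2) value=6
Op 8: merge R2<->R1 -> R2=(0,0,7) R1=(0,0,7)
Op 9: merge R1<->R2 -> R1=(0,0,7) R2=(0,0,7)
Op 10: merge R0<->R1 -> R0=(4,0,7) R1=(4,0,7)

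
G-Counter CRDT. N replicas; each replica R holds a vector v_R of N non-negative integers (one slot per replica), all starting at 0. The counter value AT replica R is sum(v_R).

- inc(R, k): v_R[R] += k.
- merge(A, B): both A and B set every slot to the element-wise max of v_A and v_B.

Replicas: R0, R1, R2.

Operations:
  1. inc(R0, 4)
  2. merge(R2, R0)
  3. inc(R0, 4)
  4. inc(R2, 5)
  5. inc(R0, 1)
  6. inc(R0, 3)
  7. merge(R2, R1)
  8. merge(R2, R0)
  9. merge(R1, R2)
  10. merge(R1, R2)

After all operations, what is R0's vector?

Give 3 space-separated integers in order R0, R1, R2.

Op 1: inc R0 by 4 -> R0=(4,0,0) value=4
Op 2: merge R2<->R0 -> R2=(4,0,0) R0=(4,0,0)
Op 3: inc R0 by 4 -> R0=(8,0,0) value=8
Op 4: inc R2 by 5 -> R2=(4,0,5) value=9
Op 5: inc R0 by 1 -> R0=(9,0,0) value=9
Op 6: inc R0 by 3 -> R0=(12,0,0) value=12
Op 7: merge R2<->R1 -> R2=(4,0,5) R1=(4,0,5)
Op 8: merge R2<->R0 -> R2=(12,0,5) R0=(12,0,5)
Op 9: merge R1<->R2 -> R1=(12,0,5) R2=(12,0,5)
Op 10: merge R1<->R2 -> R1=(12,0,5) R2=(12,0,5)

Answer: 12 0 5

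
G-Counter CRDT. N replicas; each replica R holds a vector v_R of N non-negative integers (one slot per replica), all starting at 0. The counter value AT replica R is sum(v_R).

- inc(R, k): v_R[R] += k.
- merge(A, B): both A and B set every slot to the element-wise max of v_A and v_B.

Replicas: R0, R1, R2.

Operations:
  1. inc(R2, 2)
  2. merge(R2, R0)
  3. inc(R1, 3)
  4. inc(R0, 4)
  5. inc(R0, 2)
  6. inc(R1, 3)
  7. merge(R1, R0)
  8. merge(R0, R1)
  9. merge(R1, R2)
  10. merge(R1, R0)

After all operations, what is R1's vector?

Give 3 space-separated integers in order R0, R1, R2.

Op 1: inc R2 by 2 -> R2=(0,0,2) value=2
Op 2: merge R2<->R0 -> R2=(0,0,2) R0=(0,0,2)
Op 3: inc R1 by 3 -> R1=(0,3,0) value=3
Op 4: inc R0 by 4 -> R0=(4,0,2) value=6
Op 5: inc R0 by 2 -> R0=(6,0,2) value=8
Op 6: inc R1 by 3 -> R1=(0,6,0) value=6
Op 7: merge R1<->R0 -> R1=(6,6,2) R0=(6,6,2)
Op 8: merge R0<->R1 -> R0=(6,6,2) R1=(6,6,2)
Op 9: merge R1<->R2 -> R1=(6,6,2) R2=(6,6,2)
Op 10: merge R1<->R0 -> R1=(6,6,2) R0=(6,6,2)

Answer: 6 6 2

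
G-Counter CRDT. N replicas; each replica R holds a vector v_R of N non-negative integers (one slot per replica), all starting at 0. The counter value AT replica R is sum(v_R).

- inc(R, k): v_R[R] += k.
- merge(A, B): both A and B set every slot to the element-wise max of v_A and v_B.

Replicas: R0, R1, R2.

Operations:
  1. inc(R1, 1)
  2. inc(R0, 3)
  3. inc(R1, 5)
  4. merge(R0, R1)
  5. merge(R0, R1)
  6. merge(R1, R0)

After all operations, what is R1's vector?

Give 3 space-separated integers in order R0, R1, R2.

Answer: 3 6 0

Derivation:
Op 1: inc R1 by 1 -> R1=(0,1,0) value=1
Op 2: inc R0 by 3 -> R0=(3,0,0) value=3
Op 3: inc R1 by 5 -> R1=(0,6,0) value=6
Op 4: merge R0<->R1 -> R0=(3,6,0) R1=(3,6,0)
Op 5: merge R0<->R1 -> R0=(3,6,0) R1=(3,6,0)
Op 6: merge R1<->R0 -> R1=(3,6,0) R0=(3,6,0)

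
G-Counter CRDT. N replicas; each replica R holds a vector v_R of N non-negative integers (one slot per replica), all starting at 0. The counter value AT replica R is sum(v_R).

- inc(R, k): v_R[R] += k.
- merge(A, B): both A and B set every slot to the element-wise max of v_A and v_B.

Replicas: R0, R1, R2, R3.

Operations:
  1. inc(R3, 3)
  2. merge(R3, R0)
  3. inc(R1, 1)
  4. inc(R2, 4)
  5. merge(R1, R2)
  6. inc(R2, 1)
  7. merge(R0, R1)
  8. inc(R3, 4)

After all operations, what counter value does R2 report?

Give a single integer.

Op 1: inc R3 by 3 -> R3=(0,0,0,3) value=3
Op 2: merge R3<->R0 -> R3=(0,0,0,3) R0=(0,0,0,3)
Op 3: inc R1 by 1 -> R1=(0,1,0,0) value=1
Op 4: inc R2 by 4 -> R2=(0,0,4,0) value=4
Op 5: merge R1<->R2 -> R1=(0,1,4,0) R2=(0,1,4,0)
Op 6: inc R2 by 1 -> R2=(0,1,5,0) value=6
Op 7: merge R0<->R1 -> R0=(0,1,4,3) R1=(0,1,4,3)
Op 8: inc R3 by 4 -> R3=(0,0,0,7) value=7

Answer: 6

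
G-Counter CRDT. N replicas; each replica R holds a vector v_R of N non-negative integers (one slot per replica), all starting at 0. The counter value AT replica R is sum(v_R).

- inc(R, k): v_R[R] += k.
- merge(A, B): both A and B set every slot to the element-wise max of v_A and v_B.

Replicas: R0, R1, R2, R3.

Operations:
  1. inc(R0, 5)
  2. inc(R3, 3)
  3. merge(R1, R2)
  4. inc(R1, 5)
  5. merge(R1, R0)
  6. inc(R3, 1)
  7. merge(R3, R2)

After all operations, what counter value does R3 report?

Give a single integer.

Op 1: inc R0 by 5 -> R0=(5,0,0,0) value=5
Op 2: inc R3 by 3 -> R3=(0,0,0,3) value=3
Op 3: merge R1<->R2 -> R1=(0,0,0,0) R2=(0,0,0,0)
Op 4: inc R1 by 5 -> R1=(0,5,0,0) value=5
Op 5: merge R1<->R0 -> R1=(5,5,0,0) R0=(5,5,0,0)
Op 6: inc R3 by 1 -> R3=(0,0,0,4) value=4
Op 7: merge R3<->R2 -> R3=(0,0,0,4) R2=(0,0,0,4)

Answer: 4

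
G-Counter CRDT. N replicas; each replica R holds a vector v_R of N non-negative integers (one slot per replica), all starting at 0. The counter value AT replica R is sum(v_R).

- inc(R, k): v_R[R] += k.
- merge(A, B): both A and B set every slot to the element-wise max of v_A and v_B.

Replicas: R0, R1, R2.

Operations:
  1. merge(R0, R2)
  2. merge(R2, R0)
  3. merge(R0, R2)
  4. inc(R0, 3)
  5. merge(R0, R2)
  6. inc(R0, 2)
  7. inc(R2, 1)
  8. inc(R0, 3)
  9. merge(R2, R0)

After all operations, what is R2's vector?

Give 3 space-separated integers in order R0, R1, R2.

Op 1: merge R0<->R2 -> R0=(0,0,0) R2=(0,0,0)
Op 2: merge R2<->R0 -> R2=(0,0,0) R0=(0,0,0)
Op 3: merge R0<->R2 -> R0=(0,0,0) R2=(0,0,0)
Op 4: inc R0 by 3 -> R0=(3,0,0) value=3
Op 5: merge R0<->R2 -> R0=(3,0,0) R2=(3,0,0)
Op 6: inc R0 by 2 -> R0=(5,0,0) value=5
Op 7: inc R2 by 1 -> R2=(3,0,1) value=4
Op 8: inc R0 by 3 -> R0=(8,0,0) value=8
Op 9: merge R2<->R0 -> R2=(8,0,1) R0=(8,0,1)

Answer: 8 0 1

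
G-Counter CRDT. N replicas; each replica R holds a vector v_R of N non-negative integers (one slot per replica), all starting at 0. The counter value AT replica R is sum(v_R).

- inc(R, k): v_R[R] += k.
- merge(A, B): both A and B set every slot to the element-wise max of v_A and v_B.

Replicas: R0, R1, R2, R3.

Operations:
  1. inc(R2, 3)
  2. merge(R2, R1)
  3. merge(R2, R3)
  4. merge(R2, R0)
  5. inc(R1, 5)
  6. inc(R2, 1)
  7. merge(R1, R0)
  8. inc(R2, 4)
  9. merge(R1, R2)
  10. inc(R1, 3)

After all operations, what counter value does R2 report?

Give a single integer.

Answer: 13

Derivation:
Op 1: inc R2 by 3 -> R2=(0,0,3,0) value=3
Op 2: merge R2<->R1 -> R2=(0,0,3,0) R1=(0,0,3,0)
Op 3: merge R2<->R3 -> R2=(0,0,3,0) R3=(0,0,3,0)
Op 4: merge R2<->R0 -> R2=(0,0,3,0) R0=(0,0,3,0)
Op 5: inc R1 by 5 -> R1=(0,5,3,0) value=8
Op 6: inc R2 by 1 -> R2=(0,0,4,0) value=4
Op 7: merge R1<->R0 -> R1=(0,5,3,0) R0=(0,5,3,0)
Op 8: inc R2 by 4 -> R2=(0,0,8,0) value=8
Op 9: merge R1<->R2 -> R1=(0,5,8,0) R2=(0,5,8,0)
Op 10: inc R1 by 3 -> R1=(0,8,8,0) value=16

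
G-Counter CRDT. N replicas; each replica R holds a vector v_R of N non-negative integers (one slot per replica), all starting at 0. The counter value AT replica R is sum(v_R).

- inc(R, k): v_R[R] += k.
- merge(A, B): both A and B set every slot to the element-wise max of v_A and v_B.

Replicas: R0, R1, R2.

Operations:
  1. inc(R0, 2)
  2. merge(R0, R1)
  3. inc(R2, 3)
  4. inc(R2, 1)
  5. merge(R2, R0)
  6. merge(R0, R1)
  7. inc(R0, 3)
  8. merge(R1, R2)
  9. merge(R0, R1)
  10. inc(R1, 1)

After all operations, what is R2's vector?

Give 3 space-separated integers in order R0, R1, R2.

Answer: 2 0 4

Derivation:
Op 1: inc R0 by 2 -> R0=(2,0,0) value=2
Op 2: merge R0<->R1 -> R0=(2,0,0) R1=(2,0,0)
Op 3: inc R2 by 3 -> R2=(0,0,3) value=3
Op 4: inc R2 by 1 -> R2=(0,0,4) value=4
Op 5: merge R2<->R0 -> R2=(2,0,4) R0=(2,0,4)
Op 6: merge R0<->R1 -> R0=(2,0,4) R1=(2,0,4)
Op 7: inc R0 by 3 -> R0=(5,0,4) value=9
Op 8: merge R1<->R2 -> R1=(2,0,4) R2=(2,0,4)
Op 9: merge R0<->R1 -> R0=(5,0,4) R1=(5,0,4)
Op 10: inc R1 by 1 -> R1=(5,1,4) value=10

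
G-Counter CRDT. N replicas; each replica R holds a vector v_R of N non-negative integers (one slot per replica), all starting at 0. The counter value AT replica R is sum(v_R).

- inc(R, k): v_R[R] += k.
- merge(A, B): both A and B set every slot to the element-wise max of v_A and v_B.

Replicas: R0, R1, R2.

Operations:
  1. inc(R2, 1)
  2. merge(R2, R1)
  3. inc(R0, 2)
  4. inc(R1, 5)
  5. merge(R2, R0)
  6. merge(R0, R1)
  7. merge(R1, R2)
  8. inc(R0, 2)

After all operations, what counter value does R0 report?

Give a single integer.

Answer: 10

Derivation:
Op 1: inc R2 by 1 -> R2=(0,0,1) value=1
Op 2: merge R2<->R1 -> R2=(0,0,1) R1=(0,0,1)
Op 3: inc R0 by 2 -> R0=(2,0,0) value=2
Op 4: inc R1 by 5 -> R1=(0,5,1) value=6
Op 5: merge R2<->R0 -> R2=(2,0,1) R0=(2,0,1)
Op 6: merge R0<->R1 -> R0=(2,5,1) R1=(2,5,1)
Op 7: merge R1<->R2 -> R1=(2,5,1) R2=(2,5,1)
Op 8: inc R0 by 2 -> R0=(4,5,1) value=10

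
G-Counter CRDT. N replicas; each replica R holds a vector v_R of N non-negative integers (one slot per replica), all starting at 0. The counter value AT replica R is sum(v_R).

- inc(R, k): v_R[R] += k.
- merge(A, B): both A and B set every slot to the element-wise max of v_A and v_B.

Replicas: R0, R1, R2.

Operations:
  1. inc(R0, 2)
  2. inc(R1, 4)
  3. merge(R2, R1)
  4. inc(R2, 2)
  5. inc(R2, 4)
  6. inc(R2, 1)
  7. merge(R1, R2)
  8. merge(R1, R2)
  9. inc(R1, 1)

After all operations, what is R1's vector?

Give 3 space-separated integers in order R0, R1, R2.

Answer: 0 5 7

Derivation:
Op 1: inc R0 by 2 -> R0=(2,0,0) value=2
Op 2: inc R1 by 4 -> R1=(0,4,0) value=4
Op 3: merge R2<->R1 -> R2=(0,4,0) R1=(0,4,0)
Op 4: inc R2 by 2 -> R2=(0,4,2) value=6
Op 5: inc R2 by 4 -> R2=(0,4,6) value=10
Op 6: inc R2 by 1 -> R2=(0,4,7) value=11
Op 7: merge R1<->R2 -> R1=(0,4,7) R2=(0,4,7)
Op 8: merge R1<->R2 -> R1=(0,4,7) R2=(0,4,7)
Op 9: inc R1 by 1 -> R1=(0,5,7) value=12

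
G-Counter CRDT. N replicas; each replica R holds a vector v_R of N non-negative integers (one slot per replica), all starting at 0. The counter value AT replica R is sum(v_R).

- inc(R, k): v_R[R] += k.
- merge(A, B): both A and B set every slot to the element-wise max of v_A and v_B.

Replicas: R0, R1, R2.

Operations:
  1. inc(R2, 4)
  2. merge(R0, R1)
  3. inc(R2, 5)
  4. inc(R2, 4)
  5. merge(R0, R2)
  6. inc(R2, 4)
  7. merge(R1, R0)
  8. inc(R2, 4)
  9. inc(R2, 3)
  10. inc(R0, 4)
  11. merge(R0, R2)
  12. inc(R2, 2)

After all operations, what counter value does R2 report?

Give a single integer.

Answer: 30

Derivation:
Op 1: inc R2 by 4 -> R2=(0,0,4) value=4
Op 2: merge R0<->R1 -> R0=(0,0,0) R1=(0,0,0)
Op 3: inc R2 by 5 -> R2=(0,0,9) value=9
Op 4: inc R2 by 4 -> R2=(0,0,13) value=13
Op 5: merge R0<->R2 -> R0=(0,0,13) R2=(0,0,13)
Op 6: inc R2 by 4 -> R2=(0,0,17) value=17
Op 7: merge R1<->R0 -> R1=(0,0,13) R0=(0,0,13)
Op 8: inc R2 by 4 -> R2=(0,0,21) value=21
Op 9: inc R2 by 3 -> R2=(0,0,24) value=24
Op 10: inc R0 by 4 -> R0=(4,0,13) value=17
Op 11: merge R0<->R2 -> R0=(4,0,24) R2=(4,0,24)
Op 12: inc R2 by 2 -> R2=(4,0,26) value=30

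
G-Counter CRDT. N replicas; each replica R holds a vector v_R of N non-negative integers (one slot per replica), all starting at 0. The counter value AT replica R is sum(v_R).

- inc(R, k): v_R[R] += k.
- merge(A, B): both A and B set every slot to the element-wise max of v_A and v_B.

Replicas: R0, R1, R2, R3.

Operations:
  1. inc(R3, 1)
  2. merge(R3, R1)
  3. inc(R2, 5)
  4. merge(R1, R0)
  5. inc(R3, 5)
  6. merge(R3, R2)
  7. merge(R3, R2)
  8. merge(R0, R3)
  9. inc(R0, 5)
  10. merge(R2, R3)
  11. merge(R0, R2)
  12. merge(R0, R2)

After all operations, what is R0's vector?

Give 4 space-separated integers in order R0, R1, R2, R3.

Answer: 5 0 5 6

Derivation:
Op 1: inc R3 by 1 -> R3=(0,0,0,1) value=1
Op 2: merge R3<->R1 -> R3=(0,0,0,1) R1=(0,0,0,1)
Op 3: inc R2 by 5 -> R2=(0,0,5,0) value=5
Op 4: merge R1<->R0 -> R1=(0,0,0,1) R0=(0,0,0,1)
Op 5: inc R3 by 5 -> R3=(0,0,0,6) value=6
Op 6: merge R3<->R2 -> R3=(0,0,5,6) R2=(0,0,5,6)
Op 7: merge R3<->R2 -> R3=(0,0,5,6) R2=(0,0,5,6)
Op 8: merge R0<->R3 -> R0=(0,0,5,6) R3=(0,0,5,6)
Op 9: inc R0 by 5 -> R0=(5,0,5,6) value=16
Op 10: merge R2<->R3 -> R2=(0,0,5,6) R3=(0,0,5,6)
Op 11: merge R0<->R2 -> R0=(5,0,5,6) R2=(5,0,5,6)
Op 12: merge R0<->R2 -> R0=(5,0,5,6) R2=(5,0,5,6)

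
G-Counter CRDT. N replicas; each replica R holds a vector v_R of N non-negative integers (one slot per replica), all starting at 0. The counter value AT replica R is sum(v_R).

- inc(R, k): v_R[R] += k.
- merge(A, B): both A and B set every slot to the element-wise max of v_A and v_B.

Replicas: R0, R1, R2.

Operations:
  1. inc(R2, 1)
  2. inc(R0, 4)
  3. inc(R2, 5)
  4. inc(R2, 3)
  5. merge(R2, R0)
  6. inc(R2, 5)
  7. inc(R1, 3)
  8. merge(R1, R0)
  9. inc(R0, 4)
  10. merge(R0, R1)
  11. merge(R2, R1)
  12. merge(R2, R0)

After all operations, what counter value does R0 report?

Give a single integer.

Answer: 25

Derivation:
Op 1: inc R2 by 1 -> R2=(0,0,1) value=1
Op 2: inc R0 by 4 -> R0=(4,0,0) value=4
Op 3: inc R2 by 5 -> R2=(0,0,6) value=6
Op 4: inc R2 by 3 -> R2=(0,0,9) value=9
Op 5: merge R2<->R0 -> R2=(4,0,9) R0=(4,0,9)
Op 6: inc R2 by 5 -> R2=(4,0,14) value=18
Op 7: inc R1 by 3 -> R1=(0,3,0) value=3
Op 8: merge R1<->R0 -> R1=(4,3,9) R0=(4,3,9)
Op 9: inc R0 by 4 -> R0=(8,3,9) value=20
Op 10: merge R0<->R1 -> R0=(8,3,9) R1=(8,3,9)
Op 11: merge R2<->R1 -> R2=(8,3,14) R1=(8,3,14)
Op 12: merge R2<->R0 -> R2=(8,3,14) R0=(8,3,14)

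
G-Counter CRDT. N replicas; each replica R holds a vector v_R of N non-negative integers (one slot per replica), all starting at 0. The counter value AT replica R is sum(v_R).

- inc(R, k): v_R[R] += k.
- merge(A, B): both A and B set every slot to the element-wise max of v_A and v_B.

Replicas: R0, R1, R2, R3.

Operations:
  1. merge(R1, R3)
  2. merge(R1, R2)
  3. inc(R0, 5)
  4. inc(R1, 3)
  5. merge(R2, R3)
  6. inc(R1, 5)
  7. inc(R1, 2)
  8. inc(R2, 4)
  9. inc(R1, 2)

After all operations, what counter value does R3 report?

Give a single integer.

Op 1: merge R1<->R3 -> R1=(0,0,0,0) R3=(0,0,0,0)
Op 2: merge R1<->R2 -> R1=(0,0,0,0) R2=(0,0,0,0)
Op 3: inc R0 by 5 -> R0=(5,0,0,0) value=5
Op 4: inc R1 by 3 -> R1=(0,3,0,0) value=3
Op 5: merge R2<->R3 -> R2=(0,0,0,0) R3=(0,0,0,0)
Op 6: inc R1 by 5 -> R1=(0,8,0,0) value=8
Op 7: inc R1 by 2 -> R1=(0,10,0,0) value=10
Op 8: inc R2 by 4 -> R2=(0,0,4,0) value=4
Op 9: inc R1 by 2 -> R1=(0,12,0,0) value=12

Answer: 0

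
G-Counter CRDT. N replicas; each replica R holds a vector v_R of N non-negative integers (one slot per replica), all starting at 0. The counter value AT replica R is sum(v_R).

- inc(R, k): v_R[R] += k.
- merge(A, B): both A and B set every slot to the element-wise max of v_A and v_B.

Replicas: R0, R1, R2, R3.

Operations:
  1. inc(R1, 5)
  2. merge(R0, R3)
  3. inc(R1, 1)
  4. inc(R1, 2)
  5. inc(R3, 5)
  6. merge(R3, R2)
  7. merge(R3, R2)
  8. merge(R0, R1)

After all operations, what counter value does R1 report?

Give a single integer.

Answer: 8

Derivation:
Op 1: inc R1 by 5 -> R1=(0,5,0,0) value=5
Op 2: merge R0<->R3 -> R0=(0,0,0,0) R3=(0,0,0,0)
Op 3: inc R1 by 1 -> R1=(0,6,0,0) value=6
Op 4: inc R1 by 2 -> R1=(0,8,0,0) value=8
Op 5: inc R3 by 5 -> R3=(0,0,0,5) value=5
Op 6: merge R3<->R2 -> R3=(0,0,0,5) R2=(0,0,0,5)
Op 7: merge R3<->R2 -> R3=(0,0,0,5) R2=(0,0,0,5)
Op 8: merge R0<->R1 -> R0=(0,8,0,0) R1=(0,8,0,0)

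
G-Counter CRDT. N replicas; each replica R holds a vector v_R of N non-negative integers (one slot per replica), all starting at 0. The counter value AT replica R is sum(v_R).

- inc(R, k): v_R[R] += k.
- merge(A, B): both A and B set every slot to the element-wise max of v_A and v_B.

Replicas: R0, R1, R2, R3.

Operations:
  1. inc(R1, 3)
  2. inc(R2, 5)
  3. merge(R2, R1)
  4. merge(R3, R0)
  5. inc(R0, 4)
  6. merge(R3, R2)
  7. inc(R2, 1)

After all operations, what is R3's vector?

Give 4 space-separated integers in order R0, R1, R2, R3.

Op 1: inc R1 by 3 -> R1=(0,3,0,0) value=3
Op 2: inc R2 by 5 -> R2=(0,0,5,0) value=5
Op 3: merge R2<->R1 -> R2=(0,3,5,0) R1=(0,3,5,0)
Op 4: merge R3<->R0 -> R3=(0,0,0,0) R0=(0,0,0,0)
Op 5: inc R0 by 4 -> R0=(4,0,0,0) value=4
Op 6: merge R3<->R2 -> R3=(0,3,5,0) R2=(0,3,5,0)
Op 7: inc R2 by 1 -> R2=(0,3,6,0) value=9

Answer: 0 3 5 0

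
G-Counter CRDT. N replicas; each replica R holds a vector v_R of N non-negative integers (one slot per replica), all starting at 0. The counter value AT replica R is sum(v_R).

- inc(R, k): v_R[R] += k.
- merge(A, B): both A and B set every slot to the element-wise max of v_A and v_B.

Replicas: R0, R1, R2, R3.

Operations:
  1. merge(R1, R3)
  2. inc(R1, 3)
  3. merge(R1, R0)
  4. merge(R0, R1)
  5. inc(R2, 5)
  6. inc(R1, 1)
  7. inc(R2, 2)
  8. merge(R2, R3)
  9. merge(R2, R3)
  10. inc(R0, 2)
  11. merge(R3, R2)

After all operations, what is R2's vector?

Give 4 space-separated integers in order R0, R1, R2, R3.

Answer: 0 0 7 0

Derivation:
Op 1: merge R1<->R3 -> R1=(0,0,0,0) R3=(0,0,0,0)
Op 2: inc R1 by 3 -> R1=(0,3,0,0) value=3
Op 3: merge R1<->R0 -> R1=(0,3,0,0) R0=(0,3,0,0)
Op 4: merge R0<->R1 -> R0=(0,3,0,0) R1=(0,3,0,0)
Op 5: inc R2 by 5 -> R2=(0,0,5,0) value=5
Op 6: inc R1 by 1 -> R1=(0,4,0,0) value=4
Op 7: inc R2 by 2 -> R2=(0,0,7,0) value=7
Op 8: merge R2<->R3 -> R2=(0,0,7,0) R3=(0,0,7,0)
Op 9: merge R2<->R3 -> R2=(0,0,7,0) R3=(0,0,7,0)
Op 10: inc R0 by 2 -> R0=(2,3,0,0) value=5
Op 11: merge R3<->R2 -> R3=(0,0,7,0) R2=(0,0,7,0)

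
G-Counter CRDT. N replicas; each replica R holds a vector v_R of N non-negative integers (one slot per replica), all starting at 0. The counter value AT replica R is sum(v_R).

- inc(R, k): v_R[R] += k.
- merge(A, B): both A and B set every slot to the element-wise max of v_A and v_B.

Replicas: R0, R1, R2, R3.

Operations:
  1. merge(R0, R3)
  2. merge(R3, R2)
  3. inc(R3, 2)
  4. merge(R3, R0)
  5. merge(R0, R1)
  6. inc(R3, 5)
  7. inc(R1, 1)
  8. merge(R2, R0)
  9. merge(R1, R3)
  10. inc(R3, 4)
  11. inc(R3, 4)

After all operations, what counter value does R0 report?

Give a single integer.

Answer: 2

Derivation:
Op 1: merge R0<->R3 -> R0=(0,0,0,0) R3=(0,0,0,0)
Op 2: merge R3<->R2 -> R3=(0,0,0,0) R2=(0,0,0,0)
Op 3: inc R3 by 2 -> R3=(0,0,0,2) value=2
Op 4: merge R3<->R0 -> R3=(0,0,0,2) R0=(0,0,0,2)
Op 5: merge R0<->R1 -> R0=(0,0,0,2) R1=(0,0,0,2)
Op 6: inc R3 by 5 -> R3=(0,0,0,7) value=7
Op 7: inc R1 by 1 -> R1=(0,1,0,2) value=3
Op 8: merge R2<->R0 -> R2=(0,0,0,2) R0=(0,0,0,2)
Op 9: merge R1<->R3 -> R1=(0,1,0,7) R3=(0,1,0,7)
Op 10: inc R3 by 4 -> R3=(0,1,0,11) value=12
Op 11: inc R3 by 4 -> R3=(0,1,0,15) value=16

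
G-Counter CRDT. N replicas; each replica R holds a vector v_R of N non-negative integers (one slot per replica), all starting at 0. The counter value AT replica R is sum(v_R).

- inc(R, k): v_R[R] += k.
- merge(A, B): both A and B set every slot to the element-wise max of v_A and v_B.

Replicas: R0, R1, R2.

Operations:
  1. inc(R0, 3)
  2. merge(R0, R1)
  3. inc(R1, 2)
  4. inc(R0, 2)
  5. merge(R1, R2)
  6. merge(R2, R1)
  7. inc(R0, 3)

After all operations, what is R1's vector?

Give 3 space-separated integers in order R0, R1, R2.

Op 1: inc R0 by 3 -> R0=(3,0,0) value=3
Op 2: merge R0<->R1 -> R0=(3,0,0) R1=(3,0,0)
Op 3: inc R1 by 2 -> R1=(3,2,0) value=5
Op 4: inc R0 by 2 -> R0=(5,0,0) value=5
Op 5: merge R1<->R2 -> R1=(3,2,0) R2=(3,2,0)
Op 6: merge R2<->R1 -> R2=(3,2,0) R1=(3,2,0)
Op 7: inc R0 by 3 -> R0=(8,0,0) value=8

Answer: 3 2 0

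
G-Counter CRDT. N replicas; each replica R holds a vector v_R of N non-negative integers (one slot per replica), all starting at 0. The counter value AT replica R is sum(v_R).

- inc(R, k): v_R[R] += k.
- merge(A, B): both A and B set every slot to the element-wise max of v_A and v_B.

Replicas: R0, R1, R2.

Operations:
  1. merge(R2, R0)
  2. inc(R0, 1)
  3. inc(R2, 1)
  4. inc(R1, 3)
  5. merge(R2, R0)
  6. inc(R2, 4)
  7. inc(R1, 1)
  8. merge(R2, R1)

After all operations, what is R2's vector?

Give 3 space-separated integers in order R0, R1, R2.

Answer: 1 4 5

Derivation:
Op 1: merge R2<->R0 -> R2=(0,0,0) R0=(0,0,0)
Op 2: inc R0 by 1 -> R0=(1,0,0) value=1
Op 3: inc R2 by 1 -> R2=(0,0,1) value=1
Op 4: inc R1 by 3 -> R1=(0,3,0) value=3
Op 5: merge R2<->R0 -> R2=(1,0,1) R0=(1,0,1)
Op 6: inc R2 by 4 -> R2=(1,0,5) value=6
Op 7: inc R1 by 1 -> R1=(0,4,0) value=4
Op 8: merge R2<->R1 -> R2=(1,4,5) R1=(1,4,5)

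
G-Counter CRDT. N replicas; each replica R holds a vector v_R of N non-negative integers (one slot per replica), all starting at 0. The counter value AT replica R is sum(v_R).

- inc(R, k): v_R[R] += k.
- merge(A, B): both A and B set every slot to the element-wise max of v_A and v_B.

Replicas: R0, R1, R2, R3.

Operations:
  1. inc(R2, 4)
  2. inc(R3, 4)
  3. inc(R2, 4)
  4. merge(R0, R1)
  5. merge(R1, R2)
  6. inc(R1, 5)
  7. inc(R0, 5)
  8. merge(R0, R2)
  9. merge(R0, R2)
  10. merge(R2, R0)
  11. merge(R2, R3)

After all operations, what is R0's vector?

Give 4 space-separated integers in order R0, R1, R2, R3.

Op 1: inc R2 by 4 -> R2=(0,0,4,0) value=4
Op 2: inc R3 by 4 -> R3=(0,0,0,4) value=4
Op 3: inc R2 by 4 -> R2=(0,0,8,0) value=8
Op 4: merge R0<->R1 -> R0=(0,0,0,0) R1=(0,0,0,0)
Op 5: merge R1<->R2 -> R1=(0,0,8,0) R2=(0,0,8,0)
Op 6: inc R1 by 5 -> R1=(0,5,8,0) value=13
Op 7: inc R0 by 5 -> R0=(5,0,0,0) value=5
Op 8: merge R0<->R2 -> R0=(5,0,8,0) R2=(5,0,8,0)
Op 9: merge R0<->R2 -> R0=(5,0,8,0) R2=(5,0,8,0)
Op 10: merge R2<->R0 -> R2=(5,0,8,0) R0=(5,0,8,0)
Op 11: merge R2<->R3 -> R2=(5,0,8,4) R3=(5,0,8,4)

Answer: 5 0 8 0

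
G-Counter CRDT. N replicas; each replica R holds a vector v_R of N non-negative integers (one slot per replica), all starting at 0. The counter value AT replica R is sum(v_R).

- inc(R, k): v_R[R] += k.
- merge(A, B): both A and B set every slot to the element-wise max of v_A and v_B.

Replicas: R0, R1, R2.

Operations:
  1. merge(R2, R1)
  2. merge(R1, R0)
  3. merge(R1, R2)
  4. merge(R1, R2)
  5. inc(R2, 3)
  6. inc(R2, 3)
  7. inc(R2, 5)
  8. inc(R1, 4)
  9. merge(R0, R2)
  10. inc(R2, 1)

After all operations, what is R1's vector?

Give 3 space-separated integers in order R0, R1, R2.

Op 1: merge R2<->R1 -> R2=(0,0,0) R1=(0,0,0)
Op 2: merge R1<->R0 -> R1=(0,0,0) R0=(0,0,0)
Op 3: merge R1<->R2 -> R1=(0,0,0) R2=(0,0,0)
Op 4: merge R1<->R2 -> R1=(0,0,0) R2=(0,0,0)
Op 5: inc R2 by 3 -> R2=(0,0,3) value=3
Op 6: inc R2 by 3 -> R2=(0,0,6) value=6
Op 7: inc R2 by 5 -> R2=(0,0,11) value=11
Op 8: inc R1 by 4 -> R1=(0,4,0) value=4
Op 9: merge R0<->R2 -> R0=(0,0,11) R2=(0,0,11)
Op 10: inc R2 by 1 -> R2=(0,0,12) value=12

Answer: 0 4 0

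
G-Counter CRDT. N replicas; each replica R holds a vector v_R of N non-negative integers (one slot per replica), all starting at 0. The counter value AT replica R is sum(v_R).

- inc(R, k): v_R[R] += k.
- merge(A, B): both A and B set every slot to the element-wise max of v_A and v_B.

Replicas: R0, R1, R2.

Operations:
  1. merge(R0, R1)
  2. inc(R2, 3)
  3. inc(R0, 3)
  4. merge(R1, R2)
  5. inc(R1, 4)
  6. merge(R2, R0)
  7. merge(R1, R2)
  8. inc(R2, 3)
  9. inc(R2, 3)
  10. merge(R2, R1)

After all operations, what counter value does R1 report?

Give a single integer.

Op 1: merge R0<->R1 -> R0=(0,0,0) R1=(0,0,0)
Op 2: inc R2 by 3 -> R2=(0,0,3) value=3
Op 3: inc R0 by 3 -> R0=(3,0,0) value=3
Op 4: merge R1<->R2 -> R1=(0,0,3) R2=(0,0,3)
Op 5: inc R1 by 4 -> R1=(0,4,3) value=7
Op 6: merge R2<->R0 -> R2=(3,0,3) R0=(3,0,3)
Op 7: merge R1<->R2 -> R1=(3,4,3) R2=(3,4,3)
Op 8: inc R2 by 3 -> R2=(3,4,6) value=13
Op 9: inc R2 by 3 -> R2=(3,4,9) value=16
Op 10: merge R2<->R1 -> R2=(3,4,9) R1=(3,4,9)

Answer: 16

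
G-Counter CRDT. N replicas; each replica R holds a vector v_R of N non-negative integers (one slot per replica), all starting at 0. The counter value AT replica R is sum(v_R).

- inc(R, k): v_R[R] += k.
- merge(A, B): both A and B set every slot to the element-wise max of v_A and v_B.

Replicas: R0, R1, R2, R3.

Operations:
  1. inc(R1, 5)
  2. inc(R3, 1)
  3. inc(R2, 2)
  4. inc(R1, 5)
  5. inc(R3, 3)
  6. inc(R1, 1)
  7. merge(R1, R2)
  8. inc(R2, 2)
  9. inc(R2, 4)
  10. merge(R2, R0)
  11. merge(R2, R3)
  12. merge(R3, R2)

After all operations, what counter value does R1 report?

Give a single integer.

Op 1: inc R1 by 5 -> R1=(0,5,0,0) value=5
Op 2: inc R3 by 1 -> R3=(0,0,0,1) value=1
Op 3: inc R2 by 2 -> R2=(0,0,2,0) value=2
Op 4: inc R1 by 5 -> R1=(0,10,0,0) value=10
Op 5: inc R3 by 3 -> R3=(0,0,0,4) value=4
Op 6: inc R1 by 1 -> R1=(0,11,0,0) value=11
Op 7: merge R1<->R2 -> R1=(0,11,2,0) R2=(0,11,2,0)
Op 8: inc R2 by 2 -> R2=(0,11,4,0) value=15
Op 9: inc R2 by 4 -> R2=(0,11,8,0) value=19
Op 10: merge R2<->R0 -> R2=(0,11,8,0) R0=(0,11,8,0)
Op 11: merge R2<->R3 -> R2=(0,11,8,4) R3=(0,11,8,4)
Op 12: merge R3<->R2 -> R3=(0,11,8,4) R2=(0,11,8,4)

Answer: 13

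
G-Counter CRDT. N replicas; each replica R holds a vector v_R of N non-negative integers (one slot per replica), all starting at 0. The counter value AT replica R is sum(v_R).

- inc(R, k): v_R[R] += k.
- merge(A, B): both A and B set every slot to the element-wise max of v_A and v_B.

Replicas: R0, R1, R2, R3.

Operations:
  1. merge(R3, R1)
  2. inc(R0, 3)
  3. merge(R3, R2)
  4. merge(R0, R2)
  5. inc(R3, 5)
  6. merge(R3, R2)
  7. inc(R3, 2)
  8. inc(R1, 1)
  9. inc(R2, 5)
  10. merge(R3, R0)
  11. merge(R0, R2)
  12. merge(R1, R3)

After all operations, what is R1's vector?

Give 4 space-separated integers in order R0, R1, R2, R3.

Op 1: merge R3<->R1 -> R3=(0,0,0,0) R1=(0,0,0,0)
Op 2: inc R0 by 3 -> R0=(3,0,0,0) value=3
Op 3: merge R3<->R2 -> R3=(0,0,0,0) R2=(0,0,0,0)
Op 4: merge R0<->R2 -> R0=(3,0,0,0) R2=(3,0,0,0)
Op 5: inc R3 by 5 -> R3=(0,0,0,5) value=5
Op 6: merge R3<->R2 -> R3=(3,0,0,5) R2=(3,0,0,5)
Op 7: inc R3 by 2 -> R3=(3,0,0,7) value=10
Op 8: inc R1 by 1 -> R1=(0,1,0,0) value=1
Op 9: inc R2 by 5 -> R2=(3,0,5,5) value=13
Op 10: merge R3<->R0 -> R3=(3,0,0,7) R0=(3,0,0,7)
Op 11: merge R0<->R2 -> R0=(3,0,5,7) R2=(3,0,5,7)
Op 12: merge R1<->R3 -> R1=(3,1,0,7) R3=(3,1,0,7)

Answer: 3 1 0 7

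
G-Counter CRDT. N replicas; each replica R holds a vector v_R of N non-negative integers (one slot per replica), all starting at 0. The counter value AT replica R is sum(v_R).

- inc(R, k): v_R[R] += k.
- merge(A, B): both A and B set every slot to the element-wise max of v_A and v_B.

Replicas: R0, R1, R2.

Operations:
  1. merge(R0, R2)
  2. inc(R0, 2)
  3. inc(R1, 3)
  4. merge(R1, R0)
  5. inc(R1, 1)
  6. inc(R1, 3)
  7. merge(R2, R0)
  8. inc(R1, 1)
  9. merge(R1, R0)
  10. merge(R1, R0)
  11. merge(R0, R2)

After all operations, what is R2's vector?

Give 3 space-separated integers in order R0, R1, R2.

Op 1: merge R0<->R2 -> R0=(0,0,0) R2=(0,0,0)
Op 2: inc R0 by 2 -> R0=(2,0,0) value=2
Op 3: inc R1 by 3 -> R1=(0,3,0) value=3
Op 4: merge R1<->R0 -> R1=(2,3,0) R0=(2,3,0)
Op 5: inc R1 by 1 -> R1=(2,4,0) value=6
Op 6: inc R1 by 3 -> R1=(2,7,0) value=9
Op 7: merge R2<->R0 -> R2=(2,3,0) R0=(2,3,0)
Op 8: inc R1 by 1 -> R1=(2,8,0) value=10
Op 9: merge R1<->R0 -> R1=(2,8,0) R0=(2,8,0)
Op 10: merge R1<->R0 -> R1=(2,8,0) R0=(2,8,0)
Op 11: merge R0<->R2 -> R0=(2,8,0) R2=(2,8,0)

Answer: 2 8 0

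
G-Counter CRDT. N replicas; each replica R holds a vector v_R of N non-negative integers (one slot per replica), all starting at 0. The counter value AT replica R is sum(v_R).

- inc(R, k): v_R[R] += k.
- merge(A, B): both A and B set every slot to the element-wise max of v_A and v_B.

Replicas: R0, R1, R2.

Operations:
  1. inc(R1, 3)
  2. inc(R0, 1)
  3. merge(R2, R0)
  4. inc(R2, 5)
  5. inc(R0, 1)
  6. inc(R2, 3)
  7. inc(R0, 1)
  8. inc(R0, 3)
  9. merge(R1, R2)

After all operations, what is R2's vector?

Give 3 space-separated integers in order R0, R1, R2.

Answer: 1 3 8

Derivation:
Op 1: inc R1 by 3 -> R1=(0,3,0) value=3
Op 2: inc R0 by 1 -> R0=(1,0,0) value=1
Op 3: merge R2<->R0 -> R2=(1,0,0) R0=(1,0,0)
Op 4: inc R2 by 5 -> R2=(1,0,5) value=6
Op 5: inc R0 by 1 -> R0=(2,0,0) value=2
Op 6: inc R2 by 3 -> R2=(1,0,8) value=9
Op 7: inc R0 by 1 -> R0=(3,0,0) value=3
Op 8: inc R0 by 3 -> R0=(6,0,0) value=6
Op 9: merge R1<->R2 -> R1=(1,3,8) R2=(1,3,8)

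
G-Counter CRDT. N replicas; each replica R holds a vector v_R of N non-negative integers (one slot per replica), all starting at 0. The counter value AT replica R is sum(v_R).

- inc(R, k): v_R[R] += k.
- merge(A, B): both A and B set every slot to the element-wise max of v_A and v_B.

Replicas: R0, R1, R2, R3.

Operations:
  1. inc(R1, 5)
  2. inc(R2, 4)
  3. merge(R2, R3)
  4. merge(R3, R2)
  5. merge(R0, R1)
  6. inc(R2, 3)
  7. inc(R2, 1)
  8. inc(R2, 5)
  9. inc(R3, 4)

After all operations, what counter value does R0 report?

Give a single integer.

Answer: 5

Derivation:
Op 1: inc R1 by 5 -> R1=(0,5,0,0) value=5
Op 2: inc R2 by 4 -> R2=(0,0,4,0) value=4
Op 3: merge R2<->R3 -> R2=(0,0,4,0) R3=(0,0,4,0)
Op 4: merge R3<->R2 -> R3=(0,0,4,0) R2=(0,0,4,0)
Op 5: merge R0<->R1 -> R0=(0,5,0,0) R1=(0,5,0,0)
Op 6: inc R2 by 3 -> R2=(0,0,7,0) value=7
Op 7: inc R2 by 1 -> R2=(0,0,8,0) value=8
Op 8: inc R2 by 5 -> R2=(0,0,13,0) value=13
Op 9: inc R3 by 4 -> R3=(0,0,4,4) value=8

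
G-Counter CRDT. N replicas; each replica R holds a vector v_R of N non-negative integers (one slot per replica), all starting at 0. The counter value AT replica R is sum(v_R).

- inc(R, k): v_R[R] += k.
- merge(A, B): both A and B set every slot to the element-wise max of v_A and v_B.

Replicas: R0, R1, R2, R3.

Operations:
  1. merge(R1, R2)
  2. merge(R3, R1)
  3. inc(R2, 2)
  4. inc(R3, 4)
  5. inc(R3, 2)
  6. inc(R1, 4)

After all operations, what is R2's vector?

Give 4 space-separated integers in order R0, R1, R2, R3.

Answer: 0 0 2 0

Derivation:
Op 1: merge R1<->R2 -> R1=(0,0,0,0) R2=(0,0,0,0)
Op 2: merge R3<->R1 -> R3=(0,0,0,0) R1=(0,0,0,0)
Op 3: inc R2 by 2 -> R2=(0,0,2,0) value=2
Op 4: inc R3 by 4 -> R3=(0,0,0,4) value=4
Op 5: inc R3 by 2 -> R3=(0,0,0,6) value=6
Op 6: inc R1 by 4 -> R1=(0,4,0,0) value=4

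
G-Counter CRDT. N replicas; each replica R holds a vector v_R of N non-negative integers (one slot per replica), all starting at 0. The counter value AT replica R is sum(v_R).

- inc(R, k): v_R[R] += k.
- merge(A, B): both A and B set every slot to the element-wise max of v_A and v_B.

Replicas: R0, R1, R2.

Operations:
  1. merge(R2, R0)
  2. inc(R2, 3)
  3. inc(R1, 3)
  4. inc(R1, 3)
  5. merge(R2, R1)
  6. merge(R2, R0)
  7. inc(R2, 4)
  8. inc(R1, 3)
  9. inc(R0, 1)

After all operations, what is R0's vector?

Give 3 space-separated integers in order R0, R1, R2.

Answer: 1 6 3

Derivation:
Op 1: merge R2<->R0 -> R2=(0,0,0) R0=(0,0,0)
Op 2: inc R2 by 3 -> R2=(0,0,3) value=3
Op 3: inc R1 by 3 -> R1=(0,3,0) value=3
Op 4: inc R1 by 3 -> R1=(0,6,0) value=6
Op 5: merge R2<->R1 -> R2=(0,6,3) R1=(0,6,3)
Op 6: merge R2<->R0 -> R2=(0,6,3) R0=(0,6,3)
Op 7: inc R2 by 4 -> R2=(0,6,7) value=13
Op 8: inc R1 by 3 -> R1=(0,9,3) value=12
Op 9: inc R0 by 1 -> R0=(1,6,3) value=10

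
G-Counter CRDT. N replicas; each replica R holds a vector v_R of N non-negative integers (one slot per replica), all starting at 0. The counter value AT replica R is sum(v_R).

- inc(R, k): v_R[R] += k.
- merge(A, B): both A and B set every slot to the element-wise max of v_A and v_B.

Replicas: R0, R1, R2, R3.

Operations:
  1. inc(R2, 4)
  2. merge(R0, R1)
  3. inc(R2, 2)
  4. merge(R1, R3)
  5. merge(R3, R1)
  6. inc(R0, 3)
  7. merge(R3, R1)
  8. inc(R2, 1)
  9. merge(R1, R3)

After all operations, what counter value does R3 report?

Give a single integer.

Op 1: inc R2 by 4 -> R2=(0,0,4,0) value=4
Op 2: merge R0<->R1 -> R0=(0,0,0,0) R1=(0,0,0,0)
Op 3: inc R2 by 2 -> R2=(0,0,6,0) value=6
Op 4: merge R1<->R3 -> R1=(0,0,0,0) R3=(0,0,0,0)
Op 5: merge R3<->R1 -> R3=(0,0,0,0) R1=(0,0,0,0)
Op 6: inc R0 by 3 -> R0=(3,0,0,0) value=3
Op 7: merge R3<->R1 -> R3=(0,0,0,0) R1=(0,0,0,0)
Op 8: inc R2 by 1 -> R2=(0,0,7,0) value=7
Op 9: merge R1<->R3 -> R1=(0,0,0,0) R3=(0,0,0,0)

Answer: 0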